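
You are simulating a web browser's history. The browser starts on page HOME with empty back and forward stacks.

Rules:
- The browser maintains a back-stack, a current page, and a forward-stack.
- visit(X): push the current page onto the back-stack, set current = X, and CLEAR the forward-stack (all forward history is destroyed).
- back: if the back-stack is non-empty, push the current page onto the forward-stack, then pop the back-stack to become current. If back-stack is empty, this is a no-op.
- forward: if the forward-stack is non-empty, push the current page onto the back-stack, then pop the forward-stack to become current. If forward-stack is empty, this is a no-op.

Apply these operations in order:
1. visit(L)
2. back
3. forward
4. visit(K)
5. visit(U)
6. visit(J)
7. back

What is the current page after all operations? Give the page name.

Answer: U

Derivation:
After 1 (visit(L)): cur=L back=1 fwd=0
After 2 (back): cur=HOME back=0 fwd=1
After 3 (forward): cur=L back=1 fwd=0
After 4 (visit(K)): cur=K back=2 fwd=0
After 5 (visit(U)): cur=U back=3 fwd=0
After 6 (visit(J)): cur=J back=4 fwd=0
After 7 (back): cur=U back=3 fwd=1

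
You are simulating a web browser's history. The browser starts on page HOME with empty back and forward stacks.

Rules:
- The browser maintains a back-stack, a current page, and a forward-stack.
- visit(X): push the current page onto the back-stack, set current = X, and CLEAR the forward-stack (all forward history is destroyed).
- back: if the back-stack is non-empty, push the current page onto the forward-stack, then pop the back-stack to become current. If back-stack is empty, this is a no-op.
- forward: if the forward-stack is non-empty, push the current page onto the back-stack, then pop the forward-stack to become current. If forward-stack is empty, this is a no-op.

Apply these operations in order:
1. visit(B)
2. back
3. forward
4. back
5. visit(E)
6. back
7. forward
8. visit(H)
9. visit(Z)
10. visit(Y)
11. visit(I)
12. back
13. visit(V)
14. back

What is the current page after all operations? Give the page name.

Answer: Y

Derivation:
After 1 (visit(B)): cur=B back=1 fwd=0
After 2 (back): cur=HOME back=0 fwd=1
After 3 (forward): cur=B back=1 fwd=0
After 4 (back): cur=HOME back=0 fwd=1
After 5 (visit(E)): cur=E back=1 fwd=0
After 6 (back): cur=HOME back=0 fwd=1
After 7 (forward): cur=E back=1 fwd=0
After 8 (visit(H)): cur=H back=2 fwd=0
After 9 (visit(Z)): cur=Z back=3 fwd=0
After 10 (visit(Y)): cur=Y back=4 fwd=0
After 11 (visit(I)): cur=I back=5 fwd=0
After 12 (back): cur=Y back=4 fwd=1
After 13 (visit(V)): cur=V back=5 fwd=0
After 14 (back): cur=Y back=4 fwd=1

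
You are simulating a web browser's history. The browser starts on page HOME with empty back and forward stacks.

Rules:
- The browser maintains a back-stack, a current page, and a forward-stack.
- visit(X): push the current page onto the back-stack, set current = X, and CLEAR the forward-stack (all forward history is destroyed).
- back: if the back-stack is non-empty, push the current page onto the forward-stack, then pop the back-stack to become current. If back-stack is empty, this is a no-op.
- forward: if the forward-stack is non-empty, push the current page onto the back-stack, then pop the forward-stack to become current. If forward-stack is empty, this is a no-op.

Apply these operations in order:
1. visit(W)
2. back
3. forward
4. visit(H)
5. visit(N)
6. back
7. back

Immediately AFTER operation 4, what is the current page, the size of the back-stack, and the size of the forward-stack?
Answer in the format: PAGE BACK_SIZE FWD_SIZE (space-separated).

After 1 (visit(W)): cur=W back=1 fwd=0
After 2 (back): cur=HOME back=0 fwd=1
After 3 (forward): cur=W back=1 fwd=0
After 4 (visit(H)): cur=H back=2 fwd=0

H 2 0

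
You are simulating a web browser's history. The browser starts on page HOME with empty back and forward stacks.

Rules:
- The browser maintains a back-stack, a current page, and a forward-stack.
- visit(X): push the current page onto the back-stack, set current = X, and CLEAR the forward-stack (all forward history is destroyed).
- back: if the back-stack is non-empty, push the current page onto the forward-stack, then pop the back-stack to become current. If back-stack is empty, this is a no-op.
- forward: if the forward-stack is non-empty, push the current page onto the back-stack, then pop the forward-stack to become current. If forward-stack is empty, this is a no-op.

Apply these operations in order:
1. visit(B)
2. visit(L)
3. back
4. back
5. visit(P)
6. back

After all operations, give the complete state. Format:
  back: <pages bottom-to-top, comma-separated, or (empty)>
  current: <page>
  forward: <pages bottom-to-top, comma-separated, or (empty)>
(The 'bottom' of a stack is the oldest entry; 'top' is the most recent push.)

Answer: back: (empty)
current: HOME
forward: P

Derivation:
After 1 (visit(B)): cur=B back=1 fwd=0
After 2 (visit(L)): cur=L back=2 fwd=0
After 3 (back): cur=B back=1 fwd=1
After 4 (back): cur=HOME back=0 fwd=2
After 5 (visit(P)): cur=P back=1 fwd=0
After 6 (back): cur=HOME back=0 fwd=1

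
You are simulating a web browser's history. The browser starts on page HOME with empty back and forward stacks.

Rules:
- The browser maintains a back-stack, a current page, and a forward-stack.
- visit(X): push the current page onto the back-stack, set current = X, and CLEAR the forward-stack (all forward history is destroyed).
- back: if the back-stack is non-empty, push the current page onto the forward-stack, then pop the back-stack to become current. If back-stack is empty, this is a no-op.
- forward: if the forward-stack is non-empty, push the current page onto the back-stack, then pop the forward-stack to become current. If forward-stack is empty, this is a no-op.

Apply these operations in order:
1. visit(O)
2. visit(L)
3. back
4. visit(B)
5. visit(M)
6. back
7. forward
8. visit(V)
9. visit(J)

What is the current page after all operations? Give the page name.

Answer: J

Derivation:
After 1 (visit(O)): cur=O back=1 fwd=0
After 2 (visit(L)): cur=L back=2 fwd=0
After 3 (back): cur=O back=1 fwd=1
After 4 (visit(B)): cur=B back=2 fwd=0
After 5 (visit(M)): cur=M back=3 fwd=0
After 6 (back): cur=B back=2 fwd=1
After 7 (forward): cur=M back=3 fwd=0
After 8 (visit(V)): cur=V back=4 fwd=0
After 9 (visit(J)): cur=J back=5 fwd=0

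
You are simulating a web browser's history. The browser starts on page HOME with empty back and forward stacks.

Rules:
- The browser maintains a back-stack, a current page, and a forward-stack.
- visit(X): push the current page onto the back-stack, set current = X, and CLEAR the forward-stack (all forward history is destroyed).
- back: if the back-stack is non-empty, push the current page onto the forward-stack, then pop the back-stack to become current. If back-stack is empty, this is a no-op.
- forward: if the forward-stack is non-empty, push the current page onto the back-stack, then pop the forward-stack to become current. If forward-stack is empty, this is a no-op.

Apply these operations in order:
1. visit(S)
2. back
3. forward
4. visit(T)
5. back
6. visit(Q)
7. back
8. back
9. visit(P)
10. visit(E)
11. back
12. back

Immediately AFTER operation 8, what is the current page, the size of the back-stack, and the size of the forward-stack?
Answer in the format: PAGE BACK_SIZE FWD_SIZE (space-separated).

After 1 (visit(S)): cur=S back=1 fwd=0
After 2 (back): cur=HOME back=0 fwd=1
After 3 (forward): cur=S back=1 fwd=0
After 4 (visit(T)): cur=T back=2 fwd=0
After 5 (back): cur=S back=1 fwd=1
After 6 (visit(Q)): cur=Q back=2 fwd=0
After 7 (back): cur=S back=1 fwd=1
After 8 (back): cur=HOME back=0 fwd=2

HOME 0 2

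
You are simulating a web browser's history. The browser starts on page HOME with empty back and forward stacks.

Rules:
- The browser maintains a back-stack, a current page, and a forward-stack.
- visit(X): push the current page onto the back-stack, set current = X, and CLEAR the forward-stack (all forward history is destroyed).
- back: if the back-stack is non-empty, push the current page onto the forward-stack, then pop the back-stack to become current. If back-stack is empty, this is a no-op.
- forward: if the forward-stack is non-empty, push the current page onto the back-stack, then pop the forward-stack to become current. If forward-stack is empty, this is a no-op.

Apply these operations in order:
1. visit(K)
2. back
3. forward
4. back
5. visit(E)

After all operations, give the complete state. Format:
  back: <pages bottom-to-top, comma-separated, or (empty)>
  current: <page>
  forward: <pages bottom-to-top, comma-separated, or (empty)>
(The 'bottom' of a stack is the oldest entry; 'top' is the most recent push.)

After 1 (visit(K)): cur=K back=1 fwd=0
After 2 (back): cur=HOME back=0 fwd=1
After 3 (forward): cur=K back=1 fwd=0
After 4 (back): cur=HOME back=0 fwd=1
After 5 (visit(E)): cur=E back=1 fwd=0

Answer: back: HOME
current: E
forward: (empty)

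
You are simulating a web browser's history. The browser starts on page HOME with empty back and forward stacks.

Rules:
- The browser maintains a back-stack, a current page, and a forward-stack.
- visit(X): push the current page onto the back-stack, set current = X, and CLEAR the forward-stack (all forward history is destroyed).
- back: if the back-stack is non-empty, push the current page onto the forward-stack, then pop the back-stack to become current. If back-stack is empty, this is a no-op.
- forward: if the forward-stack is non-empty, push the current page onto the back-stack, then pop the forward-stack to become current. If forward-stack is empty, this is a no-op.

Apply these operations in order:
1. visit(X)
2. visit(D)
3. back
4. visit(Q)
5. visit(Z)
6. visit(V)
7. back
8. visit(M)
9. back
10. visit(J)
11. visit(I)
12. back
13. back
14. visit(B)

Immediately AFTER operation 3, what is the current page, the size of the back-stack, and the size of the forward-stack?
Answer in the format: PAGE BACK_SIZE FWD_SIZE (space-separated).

After 1 (visit(X)): cur=X back=1 fwd=0
After 2 (visit(D)): cur=D back=2 fwd=0
After 3 (back): cur=X back=1 fwd=1

X 1 1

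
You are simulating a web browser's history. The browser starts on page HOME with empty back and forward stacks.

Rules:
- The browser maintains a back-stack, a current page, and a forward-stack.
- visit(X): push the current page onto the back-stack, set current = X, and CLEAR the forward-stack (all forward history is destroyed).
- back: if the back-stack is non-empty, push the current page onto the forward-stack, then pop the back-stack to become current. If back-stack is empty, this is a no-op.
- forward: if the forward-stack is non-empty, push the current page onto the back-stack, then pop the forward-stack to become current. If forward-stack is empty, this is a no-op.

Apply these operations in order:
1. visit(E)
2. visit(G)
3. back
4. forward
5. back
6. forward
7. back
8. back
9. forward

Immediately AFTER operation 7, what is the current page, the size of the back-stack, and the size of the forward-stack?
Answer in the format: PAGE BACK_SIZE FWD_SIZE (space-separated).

After 1 (visit(E)): cur=E back=1 fwd=0
After 2 (visit(G)): cur=G back=2 fwd=0
After 3 (back): cur=E back=1 fwd=1
After 4 (forward): cur=G back=2 fwd=0
After 5 (back): cur=E back=1 fwd=1
After 6 (forward): cur=G back=2 fwd=0
After 7 (back): cur=E back=1 fwd=1

E 1 1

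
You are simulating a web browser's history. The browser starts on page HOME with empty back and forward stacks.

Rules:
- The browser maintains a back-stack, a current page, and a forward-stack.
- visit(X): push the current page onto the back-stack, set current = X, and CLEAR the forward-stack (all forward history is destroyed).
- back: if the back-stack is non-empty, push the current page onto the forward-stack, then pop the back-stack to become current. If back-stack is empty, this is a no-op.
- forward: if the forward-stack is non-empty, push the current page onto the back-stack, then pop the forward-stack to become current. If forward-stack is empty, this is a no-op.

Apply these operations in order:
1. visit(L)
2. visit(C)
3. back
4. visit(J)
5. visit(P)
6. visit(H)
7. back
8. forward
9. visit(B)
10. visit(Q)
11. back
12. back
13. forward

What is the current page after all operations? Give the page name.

Answer: B

Derivation:
After 1 (visit(L)): cur=L back=1 fwd=0
After 2 (visit(C)): cur=C back=2 fwd=0
After 3 (back): cur=L back=1 fwd=1
After 4 (visit(J)): cur=J back=2 fwd=0
After 5 (visit(P)): cur=P back=3 fwd=0
After 6 (visit(H)): cur=H back=4 fwd=0
After 7 (back): cur=P back=3 fwd=1
After 8 (forward): cur=H back=4 fwd=0
After 9 (visit(B)): cur=B back=5 fwd=0
After 10 (visit(Q)): cur=Q back=6 fwd=0
After 11 (back): cur=B back=5 fwd=1
After 12 (back): cur=H back=4 fwd=2
After 13 (forward): cur=B back=5 fwd=1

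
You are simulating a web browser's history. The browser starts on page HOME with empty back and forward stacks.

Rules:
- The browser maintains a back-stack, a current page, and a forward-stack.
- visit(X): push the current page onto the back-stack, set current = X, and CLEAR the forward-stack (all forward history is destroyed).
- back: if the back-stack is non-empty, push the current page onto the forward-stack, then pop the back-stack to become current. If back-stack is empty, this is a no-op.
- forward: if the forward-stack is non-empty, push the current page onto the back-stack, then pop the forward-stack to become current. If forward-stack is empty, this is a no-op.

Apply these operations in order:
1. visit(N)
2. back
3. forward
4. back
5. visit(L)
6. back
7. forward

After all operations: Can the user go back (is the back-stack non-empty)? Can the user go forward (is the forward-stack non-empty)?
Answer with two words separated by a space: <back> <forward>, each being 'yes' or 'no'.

After 1 (visit(N)): cur=N back=1 fwd=0
After 2 (back): cur=HOME back=0 fwd=1
After 3 (forward): cur=N back=1 fwd=0
After 4 (back): cur=HOME back=0 fwd=1
After 5 (visit(L)): cur=L back=1 fwd=0
After 6 (back): cur=HOME back=0 fwd=1
After 7 (forward): cur=L back=1 fwd=0

Answer: yes no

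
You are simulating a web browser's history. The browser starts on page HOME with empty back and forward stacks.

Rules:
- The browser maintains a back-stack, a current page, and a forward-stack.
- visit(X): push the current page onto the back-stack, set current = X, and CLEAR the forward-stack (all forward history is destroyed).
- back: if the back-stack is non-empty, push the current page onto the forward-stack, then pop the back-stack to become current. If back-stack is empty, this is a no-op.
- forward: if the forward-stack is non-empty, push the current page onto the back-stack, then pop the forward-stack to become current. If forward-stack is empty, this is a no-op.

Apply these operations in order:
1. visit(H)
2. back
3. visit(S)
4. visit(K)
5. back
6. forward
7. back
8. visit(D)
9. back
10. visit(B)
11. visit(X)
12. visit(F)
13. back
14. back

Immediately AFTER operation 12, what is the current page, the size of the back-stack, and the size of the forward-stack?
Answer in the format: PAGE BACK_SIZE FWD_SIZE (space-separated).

After 1 (visit(H)): cur=H back=1 fwd=0
After 2 (back): cur=HOME back=0 fwd=1
After 3 (visit(S)): cur=S back=1 fwd=0
After 4 (visit(K)): cur=K back=2 fwd=0
After 5 (back): cur=S back=1 fwd=1
After 6 (forward): cur=K back=2 fwd=0
After 7 (back): cur=S back=1 fwd=1
After 8 (visit(D)): cur=D back=2 fwd=0
After 9 (back): cur=S back=1 fwd=1
After 10 (visit(B)): cur=B back=2 fwd=0
After 11 (visit(X)): cur=X back=3 fwd=0
After 12 (visit(F)): cur=F back=4 fwd=0

F 4 0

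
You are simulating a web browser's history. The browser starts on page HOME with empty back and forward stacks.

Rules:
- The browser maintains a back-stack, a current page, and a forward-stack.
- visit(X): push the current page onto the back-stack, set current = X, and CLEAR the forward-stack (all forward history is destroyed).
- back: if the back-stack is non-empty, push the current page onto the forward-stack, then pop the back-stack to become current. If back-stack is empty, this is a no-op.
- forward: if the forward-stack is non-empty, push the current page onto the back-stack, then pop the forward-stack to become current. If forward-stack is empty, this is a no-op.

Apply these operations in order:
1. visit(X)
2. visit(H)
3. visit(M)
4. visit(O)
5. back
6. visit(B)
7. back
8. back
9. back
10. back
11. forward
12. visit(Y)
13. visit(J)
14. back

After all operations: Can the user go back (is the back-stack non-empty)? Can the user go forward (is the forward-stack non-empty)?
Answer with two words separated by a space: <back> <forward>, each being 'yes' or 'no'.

Answer: yes yes

Derivation:
After 1 (visit(X)): cur=X back=1 fwd=0
After 2 (visit(H)): cur=H back=2 fwd=0
After 3 (visit(M)): cur=M back=3 fwd=0
After 4 (visit(O)): cur=O back=4 fwd=0
After 5 (back): cur=M back=3 fwd=1
After 6 (visit(B)): cur=B back=4 fwd=0
After 7 (back): cur=M back=3 fwd=1
After 8 (back): cur=H back=2 fwd=2
After 9 (back): cur=X back=1 fwd=3
After 10 (back): cur=HOME back=0 fwd=4
After 11 (forward): cur=X back=1 fwd=3
After 12 (visit(Y)): cur=Y back=2 fwd=0
After 13 (visit(J)): cur=J back=3 fwd=0
After 14 (back): cur=Y back=2 fwd=1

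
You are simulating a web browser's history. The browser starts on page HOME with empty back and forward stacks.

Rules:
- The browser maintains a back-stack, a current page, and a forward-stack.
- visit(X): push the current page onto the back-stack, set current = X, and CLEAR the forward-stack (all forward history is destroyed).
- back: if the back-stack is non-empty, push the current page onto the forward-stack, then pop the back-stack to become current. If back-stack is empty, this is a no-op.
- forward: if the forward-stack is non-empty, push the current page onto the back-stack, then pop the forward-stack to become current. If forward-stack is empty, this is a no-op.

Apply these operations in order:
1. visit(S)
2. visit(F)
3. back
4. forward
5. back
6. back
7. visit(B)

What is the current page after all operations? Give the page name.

After 1 (visit(S)): cur=S back=1 fwd=0
After 2 (visit(F)): cur=F back=2 fwd=0
After 3 (back): cur=S back=1 fwd=1
After 4 (forward): cur=F back=2 fwd=0
After 5 (back): cur=S back=1 fwd=1
After 6 (back): cur=HOME back=0 fwd=2
After 7 (visit(B)): cur=B back=1 fwd=0

Answer: B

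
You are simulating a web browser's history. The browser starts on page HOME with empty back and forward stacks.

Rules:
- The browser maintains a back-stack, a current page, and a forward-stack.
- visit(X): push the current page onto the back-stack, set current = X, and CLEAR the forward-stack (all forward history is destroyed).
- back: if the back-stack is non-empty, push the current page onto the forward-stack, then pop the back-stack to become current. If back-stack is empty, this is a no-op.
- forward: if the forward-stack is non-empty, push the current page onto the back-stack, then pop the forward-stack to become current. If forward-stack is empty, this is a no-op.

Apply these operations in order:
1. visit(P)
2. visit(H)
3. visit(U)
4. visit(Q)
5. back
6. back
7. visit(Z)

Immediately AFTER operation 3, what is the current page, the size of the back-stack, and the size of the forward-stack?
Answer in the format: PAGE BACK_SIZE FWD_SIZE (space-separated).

After 1 (visit(P)): cur=P back=1 fwd=0
After 2 (visit(H)): cur=H back=2 fwd=0
After 3 (visit(U)): cur=U back=3 fwd=0

U 3 0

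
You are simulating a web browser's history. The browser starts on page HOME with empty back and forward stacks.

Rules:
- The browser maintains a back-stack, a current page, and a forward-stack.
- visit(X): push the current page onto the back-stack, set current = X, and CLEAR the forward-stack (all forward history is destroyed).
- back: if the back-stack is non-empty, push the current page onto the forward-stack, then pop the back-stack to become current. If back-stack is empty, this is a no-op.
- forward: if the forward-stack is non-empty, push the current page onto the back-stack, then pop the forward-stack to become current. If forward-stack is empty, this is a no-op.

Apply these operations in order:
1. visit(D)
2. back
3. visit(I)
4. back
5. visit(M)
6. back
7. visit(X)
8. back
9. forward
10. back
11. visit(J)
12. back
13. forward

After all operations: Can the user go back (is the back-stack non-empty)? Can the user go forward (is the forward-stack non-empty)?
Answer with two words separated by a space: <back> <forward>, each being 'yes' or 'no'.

After 1 (visit(D)): cur=D back=1 fwd=0
After 2 (back): cur=HOME back=0 fwd=1
After 3 (visit(I)): cur=I back=1 fwd=0
After 4 (back): cur=HOME back=0 fwd=1
After 5 (visit(M)): cur=M back=1 fwd=0
After 6 (back): cur=HOME back=0 fwd=1
After 7 (visit(X)): cur=X back=1 fwd=0
After 8 (back): cur=HOME back=0 fwd=1
After 9 (forward): cur=X back=1 fwd=0
After 10 (back): cur=HOME back=0 fwd=1
After 11 (visit(J)): cur=J back=1 fwd=0
After 12 (back): cur=HOME back=0 fwd=1
After 13 (forward): cur=J back=1 fwd=0

Answer: yes no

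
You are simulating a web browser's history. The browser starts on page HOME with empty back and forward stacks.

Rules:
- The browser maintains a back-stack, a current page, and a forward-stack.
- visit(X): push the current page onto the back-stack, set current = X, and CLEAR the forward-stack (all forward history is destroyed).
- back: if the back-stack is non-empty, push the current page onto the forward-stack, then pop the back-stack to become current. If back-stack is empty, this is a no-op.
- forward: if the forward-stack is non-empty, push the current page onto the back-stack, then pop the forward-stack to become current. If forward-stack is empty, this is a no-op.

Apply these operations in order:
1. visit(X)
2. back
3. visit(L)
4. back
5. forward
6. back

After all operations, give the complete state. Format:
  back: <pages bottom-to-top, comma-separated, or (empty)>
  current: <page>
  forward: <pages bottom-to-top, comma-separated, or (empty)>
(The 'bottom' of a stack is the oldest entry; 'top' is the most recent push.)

Answer: back: (empty)
current: HOME
forward: L

Derivation:
After 1 (visit(X)): cur=X back=1 fwd=0
After 2 (back): cur=HOME back=0 fwd=1
After 3 (visit(L)): cur=L back=1 fwd=0
After 4 (back): cur=HOME back=0 fwd=1
After 5 (forward): cur=L back=1 fwd=0
After 6 (back): cur=HOME back=0 fwd=1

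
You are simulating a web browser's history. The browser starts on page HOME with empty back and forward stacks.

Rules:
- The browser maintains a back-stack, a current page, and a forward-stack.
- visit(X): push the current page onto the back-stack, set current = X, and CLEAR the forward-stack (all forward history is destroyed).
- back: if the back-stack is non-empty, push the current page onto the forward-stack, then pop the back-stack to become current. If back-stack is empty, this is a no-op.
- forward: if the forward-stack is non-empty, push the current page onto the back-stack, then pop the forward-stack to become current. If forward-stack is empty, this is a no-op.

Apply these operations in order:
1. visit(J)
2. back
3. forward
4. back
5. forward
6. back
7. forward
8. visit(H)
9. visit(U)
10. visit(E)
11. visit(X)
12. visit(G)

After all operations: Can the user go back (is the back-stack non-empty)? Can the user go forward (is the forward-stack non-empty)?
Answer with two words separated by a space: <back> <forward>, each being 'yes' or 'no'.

After 1 (visit(J)): cur=J back=1 fwd=0
After 2 (back): cur=HOME back=0 fwd=1
After 3 (forward): cur=J back=1 fwd=0
After 4 (back): cur=HOME back=0 fwd=1
After 5 (forward): cur=J back=1 fwd=0
After 6 (back): cur=HOME back=0 fwd=1
After 7 (forward): cur=J back=1 fwd=0
After 8 (visit(H)): cur=H back=2 fwd=0
After 9 (visit(U)): cur=U back=3 fwd=0
After 10 (visit(E)): cur=E back=4 fwd=0
After 11 (visit(X)): cur=X back=5 fwd=0
After 12 (visit(G)): cur=G back=6 fwd=0

Answer: yes no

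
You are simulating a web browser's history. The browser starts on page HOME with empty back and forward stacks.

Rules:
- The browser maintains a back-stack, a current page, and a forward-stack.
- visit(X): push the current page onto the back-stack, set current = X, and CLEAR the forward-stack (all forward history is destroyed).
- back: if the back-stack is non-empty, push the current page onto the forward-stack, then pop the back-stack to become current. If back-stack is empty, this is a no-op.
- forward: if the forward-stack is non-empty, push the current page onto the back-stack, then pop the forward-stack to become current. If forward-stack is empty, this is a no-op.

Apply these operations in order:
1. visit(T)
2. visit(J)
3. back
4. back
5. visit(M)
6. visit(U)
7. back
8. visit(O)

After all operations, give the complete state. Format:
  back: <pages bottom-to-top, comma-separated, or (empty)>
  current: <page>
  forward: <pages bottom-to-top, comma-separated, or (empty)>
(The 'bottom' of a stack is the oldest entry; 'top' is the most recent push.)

After 1 (visit(T)): cur=T back=1 fwd=0
After 2 (visit(J)): cur=J back=2 fwd=0
After 3 (back): cur=T back=1 fwd=1
After 4 (back): cur=HOME back=0 fwd=2
After 5 (visit(M)): cur=M back=1 fwd=0
After 6 (visit(U)): cur=U back=2 fwd=0
After 7 (back): cur=M back=1 fwd=1
After 8 (visit(O)): cur=O back=2 fwd=0

Answer: back: HOME,M
current: O
forward: (empty)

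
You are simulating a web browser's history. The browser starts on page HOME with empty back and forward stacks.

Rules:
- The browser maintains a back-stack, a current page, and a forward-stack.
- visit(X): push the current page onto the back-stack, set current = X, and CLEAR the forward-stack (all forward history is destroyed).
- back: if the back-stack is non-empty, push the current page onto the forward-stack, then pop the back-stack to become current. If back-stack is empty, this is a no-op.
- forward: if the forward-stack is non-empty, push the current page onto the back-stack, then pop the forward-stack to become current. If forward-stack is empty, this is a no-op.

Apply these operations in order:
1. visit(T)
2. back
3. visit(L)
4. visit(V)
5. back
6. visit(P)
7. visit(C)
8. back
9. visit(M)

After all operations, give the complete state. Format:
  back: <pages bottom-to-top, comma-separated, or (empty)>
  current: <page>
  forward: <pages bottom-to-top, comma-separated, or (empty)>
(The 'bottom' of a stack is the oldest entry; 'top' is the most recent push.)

Answer: back: HOME,L,P
current: M
forward: (empty)

Derivation:
After 1 (visit(T)): cur=T back=1 fwd=0
After 2 (back): cur=HOME back=0 fwd=1
After 3 (visit(L)): cur=L back=1 fwd=0
After 4 (visit(V)): cur=V back=2 fwd=0
After 5 (back): cur=L back=1 fwd=1
After 6 (visit(P)): cur=P back=2 fwd=0
After 7 (visit(C)): cur=C back=3 fwd=0
After 8 (back): cur=P back=2 fwd=1
After 9 (visit(M)): cur=M back=3 fwd=0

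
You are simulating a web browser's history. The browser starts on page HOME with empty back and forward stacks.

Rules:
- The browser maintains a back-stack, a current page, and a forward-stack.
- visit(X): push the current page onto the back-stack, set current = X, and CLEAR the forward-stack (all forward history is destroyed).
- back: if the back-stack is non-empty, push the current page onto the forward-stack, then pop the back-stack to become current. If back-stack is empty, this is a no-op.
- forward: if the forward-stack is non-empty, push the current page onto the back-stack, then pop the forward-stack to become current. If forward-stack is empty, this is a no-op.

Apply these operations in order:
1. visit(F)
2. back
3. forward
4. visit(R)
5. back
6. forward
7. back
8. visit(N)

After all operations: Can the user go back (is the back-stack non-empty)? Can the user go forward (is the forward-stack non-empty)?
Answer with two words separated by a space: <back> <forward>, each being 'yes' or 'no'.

Answer: yes no

Derivation:
After 1 (visit(F)): cur=F back=1 fwd=0
After 2 (back): cur=HOME back=0 fwd=1
After 3 (forward): cur=F back=1 fwd=0
After 4 (visit(R)): cur=R back=2 fwd=0
After 5 (back): cur=F back=1 fwd=1
After 6 (forward): cur=R back=2 fwd=0
After 7 (back): cur=F back=1 fwd=1
After 8 (visit(N)): cur=N back=2 fwd=0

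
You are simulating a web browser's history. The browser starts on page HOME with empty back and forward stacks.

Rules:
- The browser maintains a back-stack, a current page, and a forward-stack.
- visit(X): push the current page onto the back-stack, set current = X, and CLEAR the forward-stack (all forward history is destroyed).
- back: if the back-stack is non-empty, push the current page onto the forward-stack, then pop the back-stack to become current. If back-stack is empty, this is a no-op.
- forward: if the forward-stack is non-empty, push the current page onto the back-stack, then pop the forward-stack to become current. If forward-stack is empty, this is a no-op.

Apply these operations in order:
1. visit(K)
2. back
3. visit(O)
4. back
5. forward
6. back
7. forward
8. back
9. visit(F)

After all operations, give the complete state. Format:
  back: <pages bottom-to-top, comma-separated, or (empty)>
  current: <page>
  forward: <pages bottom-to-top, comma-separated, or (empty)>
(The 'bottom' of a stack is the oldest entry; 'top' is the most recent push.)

Answer: back: HOME
current: F
forward: (empty)

Derivation:
After 1 (visit(K)): cur=K back=1 fwd=0
After 2 (back): cur=HOME back=0 fwd=1
After 3 (visit(O)): cur=O back=1 fwd=0
After 4 (back): cur=HOME back=0 fwd=1
After 5 (forward): cur=O back=1 fwd=0
After 6 (back): cur=HOME back=0 fwd=1
After 7 (forward): cur=O back=1 fwd=0
After 8 (back): cur=HOME back=0 fwd=1
After 9 (visit(F)): cur=F back=1 fwd=0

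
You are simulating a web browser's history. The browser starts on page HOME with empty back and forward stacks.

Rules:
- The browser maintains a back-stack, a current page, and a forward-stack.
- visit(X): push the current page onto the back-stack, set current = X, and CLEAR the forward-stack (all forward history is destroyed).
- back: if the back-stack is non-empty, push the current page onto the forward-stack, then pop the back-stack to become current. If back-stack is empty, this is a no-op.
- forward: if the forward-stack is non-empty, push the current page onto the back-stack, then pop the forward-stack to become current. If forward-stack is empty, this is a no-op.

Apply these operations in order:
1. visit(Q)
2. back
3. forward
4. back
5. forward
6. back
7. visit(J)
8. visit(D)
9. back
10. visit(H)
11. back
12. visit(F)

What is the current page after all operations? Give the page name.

Answer: F

Derivation:
After 1 (visit(Q)): cur=Q back=1 fwd=0
After 2 (back): cur=HOME back=0 fwd=1
After 3 (forward): cur=Q back=1 fwd=0
After 4 (back): cur=HOME back=0 fwd=1
After 5 (forward): cur=Q back=1 fwd=0
After 6 (back): cur=HOME back=0 fwd=1
After 7 (visit(J)): cur=J back=1 fwd=0
After 8 (visit(D)): cur=D back=2 fwd=0
After 9 (back): cur=J back=1 fwd=1
After 10 (visit(H)): cur=H back=2 fwd=0
After 11 (back): cur=J back=1 fwd=1
After 12 (visit(F)): cur=F back=2 fwd=0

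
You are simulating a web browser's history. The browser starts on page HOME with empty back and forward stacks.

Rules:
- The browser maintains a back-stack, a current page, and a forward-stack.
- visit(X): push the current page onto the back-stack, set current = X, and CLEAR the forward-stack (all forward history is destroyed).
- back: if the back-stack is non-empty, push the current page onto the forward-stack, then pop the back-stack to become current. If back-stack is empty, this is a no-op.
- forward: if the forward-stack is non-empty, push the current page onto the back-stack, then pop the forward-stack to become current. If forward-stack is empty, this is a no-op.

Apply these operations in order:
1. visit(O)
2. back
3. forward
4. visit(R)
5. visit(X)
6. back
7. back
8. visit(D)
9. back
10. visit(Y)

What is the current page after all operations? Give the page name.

After 1 (visit(O)): cur=O back=1 fwd=0
After 2 (back): cur=HOME back=0 fwd=1
After 3 (forward): cur=O back=1 fwd=0
After 4 (visit(R)): cur=R back=2 fwd=0
After 5 (visit(X)): cur=X back=3 fwd=0
After 6 (back): cur=R back=2 fwd=1
After 7 (back): cur=O back=1 fwd=2
After 8 (visit(D)): cur=D back=2 fwd=0
After 9 (back): cur=O back=1 fwd=1
After 10 (visit(Y)): cur=Y back=2 fwd=0

Answer: Y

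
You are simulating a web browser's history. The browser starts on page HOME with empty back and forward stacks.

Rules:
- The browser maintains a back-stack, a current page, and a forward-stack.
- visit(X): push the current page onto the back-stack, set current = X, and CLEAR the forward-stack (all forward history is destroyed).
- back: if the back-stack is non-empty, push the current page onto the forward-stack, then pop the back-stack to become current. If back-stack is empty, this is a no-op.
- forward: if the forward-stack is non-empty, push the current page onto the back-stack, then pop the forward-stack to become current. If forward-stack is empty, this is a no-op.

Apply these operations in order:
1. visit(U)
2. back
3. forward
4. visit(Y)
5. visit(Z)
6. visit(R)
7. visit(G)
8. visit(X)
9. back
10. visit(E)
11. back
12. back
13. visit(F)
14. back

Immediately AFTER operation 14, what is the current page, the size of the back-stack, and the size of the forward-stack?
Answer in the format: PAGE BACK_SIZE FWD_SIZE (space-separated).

After 1 (visit(U)): cur=U back=1 fwd=0
After 2 (back): cur=HOME back=0 fwd=1
After 3 (forward): cur=U back=1 fwd=0
After 4 (visit(Y)): cur=Y back=2 fwd=0
After 5 (visit(Z)): cur=Z back=3 fwd=0
After 6 (visit(R)): cur=R back=4 fwd=0
After 7 (visit(G)): cur=G back=5 fwd=0
After 8 (visit(X)): cur=X back=6 fwd=0
After 9 (back): cur=G back=5 fwd=1
After 10 (visit(E)): cur=E back=6 fwd=0
After 11 (back): cur=G back=5 fwd=1
After 12 (back): cur=R back=4 fwd=2
After 13 (visit(F)): cur=F back=5 fwd=0
After 14 (back): cur=R back=4 fwd=1

R 4 1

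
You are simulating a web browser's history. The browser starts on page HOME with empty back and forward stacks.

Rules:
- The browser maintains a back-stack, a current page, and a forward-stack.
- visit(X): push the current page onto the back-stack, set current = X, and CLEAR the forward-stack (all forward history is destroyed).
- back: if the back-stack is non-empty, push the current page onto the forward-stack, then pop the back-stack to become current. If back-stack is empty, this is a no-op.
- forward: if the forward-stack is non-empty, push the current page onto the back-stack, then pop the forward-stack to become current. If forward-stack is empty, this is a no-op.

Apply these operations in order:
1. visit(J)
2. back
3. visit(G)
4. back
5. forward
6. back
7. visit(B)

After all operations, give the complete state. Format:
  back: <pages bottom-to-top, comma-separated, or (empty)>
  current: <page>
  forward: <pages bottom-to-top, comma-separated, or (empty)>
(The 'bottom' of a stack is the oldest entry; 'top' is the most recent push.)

After 1 (visit(J)): cur=J back=1 fwd=0
After 2 (back): cur=HOME back=0 fwd=1
After 3 (visit(G)): cur=G back=1 fwd=0
After 4 (back): cur=HOME back=0 fwd=1
After 5 (forward): cur=G back=1 fwd=0
After 6 (back): cur=HOME back=0 fwd=1
After 7 (visit(B)): cur=B back=1 fwd=0

Answer: back: HOME
current: B
forward: (empty)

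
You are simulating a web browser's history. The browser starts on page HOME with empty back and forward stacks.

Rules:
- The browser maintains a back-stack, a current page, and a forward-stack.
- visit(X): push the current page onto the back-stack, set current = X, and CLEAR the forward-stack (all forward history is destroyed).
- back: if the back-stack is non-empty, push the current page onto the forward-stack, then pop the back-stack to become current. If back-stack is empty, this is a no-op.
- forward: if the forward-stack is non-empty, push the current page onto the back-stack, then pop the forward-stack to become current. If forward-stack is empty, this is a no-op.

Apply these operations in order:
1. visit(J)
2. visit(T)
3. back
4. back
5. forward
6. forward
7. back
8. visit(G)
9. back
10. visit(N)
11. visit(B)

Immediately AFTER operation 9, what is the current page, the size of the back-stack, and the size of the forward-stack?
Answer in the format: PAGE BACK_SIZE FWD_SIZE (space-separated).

After 1 (visit(J)): cur=J back=1 fwd=0
After 2 (visit(T)): cur=T back=2 fwd=0
After 3 (back): cur=J back=1 fwd=1
After 4 (back): cur=HOME back=0 fwd=2
After 5 (forward): cur=J back=1 fwd=1
After 6 (forward): cur=T back=2 fwd=0
After 7 (back): cur=J back=1 fwd=1
After 8 (visit(G)): cur=G back=2 fwd=0
After 9 (back): cur=J back=1 fwd=1

J 1 1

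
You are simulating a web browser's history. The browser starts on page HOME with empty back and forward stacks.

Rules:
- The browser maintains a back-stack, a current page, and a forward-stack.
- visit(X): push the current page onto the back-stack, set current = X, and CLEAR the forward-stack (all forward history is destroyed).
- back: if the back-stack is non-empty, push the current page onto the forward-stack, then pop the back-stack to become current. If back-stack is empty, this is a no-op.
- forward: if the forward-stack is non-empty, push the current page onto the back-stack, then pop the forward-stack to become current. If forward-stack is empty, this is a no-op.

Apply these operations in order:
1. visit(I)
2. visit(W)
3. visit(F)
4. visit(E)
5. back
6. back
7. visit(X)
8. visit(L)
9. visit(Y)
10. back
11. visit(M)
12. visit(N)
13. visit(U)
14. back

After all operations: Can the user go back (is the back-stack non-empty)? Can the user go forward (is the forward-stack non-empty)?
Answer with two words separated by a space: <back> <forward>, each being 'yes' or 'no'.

Answer: yes yes

Derivation:
After 1 (visit(I)): cur=I back=1 fwd=0
After 2 (visit(W)): cur=W back=2 fwd=0
After 3 (visit(F)): cur=F back=3 fwd=0
After 4 (visit(E)): cur=E back=4 fwd=0
After 5 (back): cur=F back=3 fwd=1
After 6 (back): cur=W back=2 fwd=2
After 7 (visit(X)): cur=X back=3 fwd=0
After 8 (visit(L)): cur=L back=4 fwd=0
After 9 (visit(Y)): cur=Y back=5 fwd=0
After 10 (back): cur=L back=4 fwd=1
After 11 (visit(M)): cur=M back=5 fwd=0
After 12 (visit(N)): cur=N back=6 fwd=0
After 13 (visit(U)): cur=U back=7 fwd=0
After 14 (back): cur=N back=6 fwd=1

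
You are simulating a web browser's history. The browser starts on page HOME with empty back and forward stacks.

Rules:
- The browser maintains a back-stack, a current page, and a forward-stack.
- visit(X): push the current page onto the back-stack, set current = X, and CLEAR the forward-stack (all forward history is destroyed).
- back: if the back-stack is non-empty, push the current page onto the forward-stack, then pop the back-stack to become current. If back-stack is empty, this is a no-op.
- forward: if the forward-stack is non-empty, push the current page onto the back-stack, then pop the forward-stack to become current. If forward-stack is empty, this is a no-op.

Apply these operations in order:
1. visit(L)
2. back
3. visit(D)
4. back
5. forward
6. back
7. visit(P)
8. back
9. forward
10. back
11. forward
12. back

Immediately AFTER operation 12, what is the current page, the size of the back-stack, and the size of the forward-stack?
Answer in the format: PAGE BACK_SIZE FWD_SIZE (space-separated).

After 1 (visit(L)): cur=L back=1 fwd=0
After 2 (back): cur=HOME back=0 fwd=1
After 3 (visit(D)): cur=D back=1 fwd=0
After 4 (back): cur=HOME back=0 fwd=1
After 5 (forward): cur=D back=1 fwd=0
After 6 (back): cur=HOME back=0 fwd=1
After 7 (visit(P)): cur=P back=1 fwd=0
After 8 (back): cur=HOME back=0 fwd=1
After 9 (forward): cur=P back=1 fwd=0
After 10 (back): cur=HOME back=0 fwd=1
After 11 (forward): cur=P back=1 fwd=0
After 12 (back): cur=HOME back=0 fwd=1

HOME 0 1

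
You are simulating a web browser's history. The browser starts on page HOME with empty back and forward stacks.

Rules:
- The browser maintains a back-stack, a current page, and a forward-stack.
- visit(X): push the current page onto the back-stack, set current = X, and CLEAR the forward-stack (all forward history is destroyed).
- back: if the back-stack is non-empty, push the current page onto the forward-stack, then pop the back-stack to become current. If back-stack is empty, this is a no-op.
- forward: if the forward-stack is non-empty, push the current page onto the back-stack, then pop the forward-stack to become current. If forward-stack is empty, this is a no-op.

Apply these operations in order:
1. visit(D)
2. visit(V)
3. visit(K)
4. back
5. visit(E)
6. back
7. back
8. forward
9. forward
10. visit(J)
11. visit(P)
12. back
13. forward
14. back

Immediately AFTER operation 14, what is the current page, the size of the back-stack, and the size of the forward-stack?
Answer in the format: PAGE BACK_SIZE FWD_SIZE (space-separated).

After 1 (visit(D)): cur=D back=1 fwd=0
After 2 (visit(V)): cur=V back=2 fwd=0
After 3 (visit(K)): cur=K back=3 fwd=0
After 4 (back): cur=V back=2 fwd=1
After 5 (visit(E)): cur=E back=3 fwd=0
After 6 (back): cur=V back=2 fwd=1
After 7 (back): cur=D back=1 fwd=2
After 8 (forward): cur=V back=2 fwd=1
After 9 (forward): cur=E back=3 fwd=0
After 10 (visit(J)): cur=J back=4 fwd=0
After 11 (visit(P)): cur=P back=5 fwd=0
After 12 (back): cur=J back=4 fwd=1
After 13 (forward): cur=P back=5 fwd=0
After 14 (back): cur=J back=4 fwd=1

J 4 1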